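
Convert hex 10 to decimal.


10 hex = 16 decimal

16


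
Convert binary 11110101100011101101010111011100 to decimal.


11110101100011101101010111011100 in decimal = 4119778780

4119778780


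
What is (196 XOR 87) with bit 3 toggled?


Step 1: 196 ^ 87 = 147
Step 2: 147 ^ (1 << 3) = 147 ^ 8 = 155

155


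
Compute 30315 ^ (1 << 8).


30315 ^ (1 << 8) = 30315 ^ 256 = 30571

30571


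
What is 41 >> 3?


0b101001 >> 3 = 0b101 = 5

5


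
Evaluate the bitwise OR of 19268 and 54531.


0b100101101000100 | 0b1101010100000011 = 0b1101111101000111 = 57159

57159


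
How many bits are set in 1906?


0b11101110010 has 7 set bits

7


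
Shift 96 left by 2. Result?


0b1100000 << 2 = 0b110000000 = 384

384


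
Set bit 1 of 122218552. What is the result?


122218552 | (1 << 1) = 122218552 | 2 = 122218554

122218554


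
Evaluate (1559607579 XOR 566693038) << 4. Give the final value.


Step 1: 1559607579 ^ 566693038 = 2100475317
Step 2: 2100475317 << 4 = 33607605072

33607605072


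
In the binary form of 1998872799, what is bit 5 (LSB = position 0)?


0b1110111001001000110000011011111, position 5 = 0

0


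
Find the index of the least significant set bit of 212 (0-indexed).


0b11010100. Lowest set bit at position 2

2


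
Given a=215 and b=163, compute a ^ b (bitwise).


215 ^ 163 = 116

116


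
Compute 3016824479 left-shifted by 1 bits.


0b10110011110100010001011010011111 << 1 = 0b101100111101000100010110100111110 = 6033648958

6033648958


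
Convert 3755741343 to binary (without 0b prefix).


3755741343 = 11011111110111000001000010011111 in binary

11011111110111000001000010011111


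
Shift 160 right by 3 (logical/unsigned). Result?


0b10100000 >> 3 = 0b10100 = 20

20


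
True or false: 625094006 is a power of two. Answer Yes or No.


0b100101010000100010110101110110. Multiple bits set => No

No


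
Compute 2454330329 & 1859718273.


0b10010010010010100001101111011001 & 0b1101110110110010000110010000001 = 0b10010010000000100010000001 = 38275201

38275201


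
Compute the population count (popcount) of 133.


0b10000101 has 3 set bits

3


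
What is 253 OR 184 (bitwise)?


0b11111101 | 0b10111000 = 0b11111101 = 253

253


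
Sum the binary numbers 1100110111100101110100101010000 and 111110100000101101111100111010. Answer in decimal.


1100110111100101110100101010000 + 111110100000101101111100111010 = 10100101011101011100100010001010 = 2775959690

2775959690


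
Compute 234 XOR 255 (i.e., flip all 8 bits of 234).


234 ^ 255 = 21

21


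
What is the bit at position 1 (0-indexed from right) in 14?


0b1110, position 1 = 1

1


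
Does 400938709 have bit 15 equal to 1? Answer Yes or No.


0b10111111001011101011011010101, bit 15 = 1. Yes

Yes


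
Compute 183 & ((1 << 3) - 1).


183 & 7 = 7

7


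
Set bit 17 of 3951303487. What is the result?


3951303487 | (1 << 17) = 3951303487 | 131072 = 3951434559

3951434559


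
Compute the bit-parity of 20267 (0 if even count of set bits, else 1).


0b100111100101011 has 9 ones => parity 1

1


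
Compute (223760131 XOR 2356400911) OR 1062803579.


Step 1: 223760131 ^ 2356400911 = 2166725644
Step 2: 2166725644 | 1062803579 = 3212680319

3212680319


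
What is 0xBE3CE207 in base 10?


BE3CE207 hex = 3191661063 decimal

3191661063


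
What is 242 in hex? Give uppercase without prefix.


242 = F2 hex

F2


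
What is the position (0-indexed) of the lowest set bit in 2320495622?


0b10001010010011111111010000000110. Lowest set bit at position 1

1


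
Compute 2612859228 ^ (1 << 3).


2612859228 ^ (1 << 3) = 2612859228 ^ 8 = 2612859220

2612859220


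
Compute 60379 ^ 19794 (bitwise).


0b1110101111011011 ^ 0b100110101010010 = 0b1010011010001001 = 42633

42633


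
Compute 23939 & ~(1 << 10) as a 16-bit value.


23939 & ~(1 << 10) = 22915

22915


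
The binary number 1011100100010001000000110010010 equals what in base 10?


1011100100010001000000110010010 in decimal = 1552449938

1552449938


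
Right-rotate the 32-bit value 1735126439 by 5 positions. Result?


Rotate 0b1100111011010111110110110100111 right by 5 (32-bit) = 0b111011001110110101111101101101 = 993746797

993746797


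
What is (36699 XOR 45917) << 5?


Step 1: 36699 ^ 45917 = 15366
Step 2: 15366 << 5 = 491712

491712


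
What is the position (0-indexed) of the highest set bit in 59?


0b111011. Highest set bit at position 5

5


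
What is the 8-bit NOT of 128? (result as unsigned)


~0b10000000 = 0b1111111 = 127 (8-bit unsigned)

127


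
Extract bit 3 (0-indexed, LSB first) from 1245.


0b10011011101, position 3 = 1

1


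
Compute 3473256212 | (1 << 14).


3473256212 | (1 << 14) = 3473256212 | 16384 = 3473272596

3473272596


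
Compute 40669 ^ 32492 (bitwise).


0b1001111011011101 ^ 0b111111011101100 = 0b1110000000110001 = 57393

57393


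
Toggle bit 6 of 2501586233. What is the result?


2501586233 ^ (1 << 6) = 2501586233 ^ 64 = 2501586297

2501586297


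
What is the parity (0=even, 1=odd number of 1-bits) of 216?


0b11011000 has 4 ones => parity 0

0


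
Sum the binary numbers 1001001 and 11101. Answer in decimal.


1001001 + 11101 = 1100110 = 102

102


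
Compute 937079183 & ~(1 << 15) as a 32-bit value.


937079183 & ~(1 << 15) = 937046415

937046415


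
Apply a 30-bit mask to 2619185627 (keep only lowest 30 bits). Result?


2619185627 & 1073741823 = 471701979

471701979


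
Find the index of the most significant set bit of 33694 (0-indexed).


0b1000001110011110. Highest set bit at position 15

15


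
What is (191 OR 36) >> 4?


Step 1: 191 | 36 = 191
Step 2: 191 >> 4 = 11

11


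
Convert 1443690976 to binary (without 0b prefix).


1443690976 = 1010110000011001111100111100000 in binary

1010110000011001111100111100000


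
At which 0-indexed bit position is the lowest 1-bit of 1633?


0b11001100001. Lowest set bit at position 0

0


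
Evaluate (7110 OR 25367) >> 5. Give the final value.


Step 1: 7110 | 25367 = 31703
Step 2: 31703 >> 5 = 990

990


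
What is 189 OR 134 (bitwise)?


0b10111101 | 0b10000110 = 0b10111111 = 191

191


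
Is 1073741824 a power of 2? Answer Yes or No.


0b1000000000000000000000000000000. Only one bit set => Yes

Yes


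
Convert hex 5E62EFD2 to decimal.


5E62EFD2 hex = 1583542226 decimal

1583542226


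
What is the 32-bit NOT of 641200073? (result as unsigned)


~0b100110001101111110111111001001 = 0b11011001110010000001000000110110 = 3653767222 (32-bit unsigned)

3653767222


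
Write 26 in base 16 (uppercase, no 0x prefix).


26 = 1A hex

1A


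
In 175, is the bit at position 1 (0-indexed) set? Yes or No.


0b10101111, bit 1 = 1. Yes

Yes


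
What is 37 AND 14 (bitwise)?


0b100101 & 0b1110 = 0b100 = 4

4


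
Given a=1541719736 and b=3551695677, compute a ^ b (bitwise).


1541719736 ^ 3551695677 = 2287359365

2287359365


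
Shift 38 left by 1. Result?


0b100110 << 1 = 0b1001100 = 76

76


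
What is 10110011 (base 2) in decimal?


10110011 in decimal = 179

179


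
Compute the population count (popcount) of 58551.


0b1110010010110111 has 10 set bits

10


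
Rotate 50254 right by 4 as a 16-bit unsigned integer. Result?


Rotate 0b1100010001001110 right by 4 (16-bit) = 0b1110110001000100 = 60484

60484


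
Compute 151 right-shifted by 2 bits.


0b10010111 >> 2 = 0b100101 = 37

37


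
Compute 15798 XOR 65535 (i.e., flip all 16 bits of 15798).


15798 ^ 65535 = 49737

49737


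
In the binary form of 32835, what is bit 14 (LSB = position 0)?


0b1000000001000011, position 14 = 0

0


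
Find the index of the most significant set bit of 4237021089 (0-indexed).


0b11111100100010111100111110100001. Highest set bit at position 31

31


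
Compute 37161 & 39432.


0b1001000100101001 & 0b1001101000001000 = 0b1001000000001000 = 36872

36872


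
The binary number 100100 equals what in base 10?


100100 in decimal = 36

36


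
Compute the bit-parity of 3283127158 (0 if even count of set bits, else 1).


0b11000011101100001000101101110110 has 16 ones => parity 0

0


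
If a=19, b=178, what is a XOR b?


19 ^ 178 = 161

161


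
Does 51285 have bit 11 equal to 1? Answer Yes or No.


0b1100100001010101, bit 11 = 1. Yes

Yes


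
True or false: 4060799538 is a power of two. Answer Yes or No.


0b11110010000010101110001000110010. Multiple bits set => No

No


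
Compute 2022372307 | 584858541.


0b1111000100010101111001111010011 | 0b100010110111000011101110101101 = 0b1111010110111101111101111111111 = 2061433855

2061433855


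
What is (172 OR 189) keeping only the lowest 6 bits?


Step 1: 172 | 189 = 189
Step 2: 189 & 63 = 61

61


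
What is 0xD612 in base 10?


D612 hex = 54802 decimal

54802


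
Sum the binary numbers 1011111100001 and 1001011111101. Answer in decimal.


1011111100001 + 1001011111101 = 10101011011110 = 10974

10974


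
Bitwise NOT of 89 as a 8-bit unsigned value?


~0b1011001 = 0b10100110 = 166 (8-bit unsigned)

166


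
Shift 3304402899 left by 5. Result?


0b11000100111101010010111111010011 << 5 = 0b1100010011110101001011111101001100000 = 105740892768

105740892768


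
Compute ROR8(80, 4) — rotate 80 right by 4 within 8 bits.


Rotate 0b1010000 right by 4 (8-bit) = 0b101 = 5

5


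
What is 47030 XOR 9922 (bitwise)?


0b1011011110110110 ^ 0b10011011000010 = 0b1001000101110100 = 37236

37236


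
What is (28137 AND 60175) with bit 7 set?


Step 1: 28137 & 60175 = 26889
Step 2: 26889 | (1 << 7) = 26889 | 128 = 27017

27017


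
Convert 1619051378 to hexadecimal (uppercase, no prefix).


1619051378 = 6080C372 hex

6080C372


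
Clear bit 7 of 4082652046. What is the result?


4082652046 & ~(1 << 7) = 4082651918

4082651918


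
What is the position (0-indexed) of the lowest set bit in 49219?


0b1100000001000011. Lowest set bit at position 0

0


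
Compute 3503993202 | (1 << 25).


3503993202 | (1 << 25) = 3503993202 | 33554432 = 3537547634

3537547634


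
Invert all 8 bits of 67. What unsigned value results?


67 ^ 255 = 188

188


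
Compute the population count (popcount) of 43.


0b101011 has 4 set bits

4


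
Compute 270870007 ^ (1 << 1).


270870007 ^ (1 << 1) = 270870007 ^ 2 = 270870005

270870005


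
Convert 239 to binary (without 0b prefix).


239 = 11101111 in binary

11101111


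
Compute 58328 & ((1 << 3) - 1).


58328 & 7 = 0

0


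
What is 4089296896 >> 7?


0b11110011101111011011100000000000 >> 7 = 0b1111001110111101101110000 = 31947632

31947632


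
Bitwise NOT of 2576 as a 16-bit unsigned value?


~0b101000010000 = 0b1111010111101111 = 62959 (16-bit unsigned)

62959


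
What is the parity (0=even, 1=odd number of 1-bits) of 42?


0b101010 has 3 ones => parity 1

1


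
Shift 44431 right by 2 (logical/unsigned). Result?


0b1010110110001111 >> 2 = 0b10101101100011 = 11107

11107


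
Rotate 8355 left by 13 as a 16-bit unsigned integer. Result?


Rotate 0b10000010100011 left by 13 (16-bit) = 0b110010000010100 = 25620

25620


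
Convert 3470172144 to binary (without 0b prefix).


3470172144 = 11001110110101101001111111110000 in binary

11001110110101101001111111110000


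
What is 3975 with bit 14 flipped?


3975 ^ (1 << 14) = 3975 ^ 16384 = 20359

20359


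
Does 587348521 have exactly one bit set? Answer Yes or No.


0b100011000000100011101000101001. Multiple bits set => No

No


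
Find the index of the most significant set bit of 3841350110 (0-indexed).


0b11100100111101100101100111011110. Highest set bit at position 31

31


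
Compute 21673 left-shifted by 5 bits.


0b101010010101001 << 5 = 0b10101001010100100000 = 693536

693536


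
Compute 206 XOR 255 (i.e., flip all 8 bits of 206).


206 ^ 255 = 49

49


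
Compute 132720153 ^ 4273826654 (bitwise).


0b111111010010010011000011001 ^ 0b11111110101111010110101101011110 = 0b11111001010101000100110101000111 = 4183051591

4183051591


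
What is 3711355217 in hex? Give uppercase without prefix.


3711355217 = DD36C951 hex

DD36C951


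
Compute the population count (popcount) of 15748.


0b11110110000100 has 7 set bits

7


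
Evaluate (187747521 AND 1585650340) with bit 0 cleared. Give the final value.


Step 1: 187747521 & 1585650340 = 167774336
Step 2: 167774336 & ~(1 << 0) = 167774336

167774336


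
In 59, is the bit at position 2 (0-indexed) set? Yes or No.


0b111011, bit 2 = 0. No

No


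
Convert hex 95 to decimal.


95 hex = 149 decimal

149


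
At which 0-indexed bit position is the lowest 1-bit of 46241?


0b1011010010100001. Lowest set bit at position 0

0


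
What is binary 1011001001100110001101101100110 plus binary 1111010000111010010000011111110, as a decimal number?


1011001001100110001101101100110 + 1111010000111010010000011111110 = 11010011010100000011110001100100 = 3545250916

3545250916


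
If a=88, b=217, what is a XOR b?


88 ^ 217 = 129

129


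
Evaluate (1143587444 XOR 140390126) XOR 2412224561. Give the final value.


Step 1: 1143587444 ^ 140390126 = 1282927770
Step 2: 1282927770 ^ 2412224561 = 3283111083

3283111083


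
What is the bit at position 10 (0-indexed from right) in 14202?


0b11011101111010, position 10 = 1

1


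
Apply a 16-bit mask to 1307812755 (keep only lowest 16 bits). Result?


1307812755 & 65535 = 41875

41875


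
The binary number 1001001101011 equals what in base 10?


1001001101011 in decimal = 4715

4715


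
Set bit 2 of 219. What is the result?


219 | (1 << 2) = 219 | 4 = 223

223


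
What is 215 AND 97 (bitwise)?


0b11010111 & 0b1100001 = 0b1000001 = 65

65


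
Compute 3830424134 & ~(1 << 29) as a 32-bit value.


3830424134 & ~(1 << 29) = 3293553222

3293553222


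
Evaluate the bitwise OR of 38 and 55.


0b100110 | 0b110111 = 0b110111 = 55

55


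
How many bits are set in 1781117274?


0b1101010001010011011000101011010 has 15 set bits

15


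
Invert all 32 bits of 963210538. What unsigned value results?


963210538 ^ 4294967295 = 3331756757

3331756757


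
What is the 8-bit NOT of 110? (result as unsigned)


~0b1101110 = 0b10010001 = 145 (8-bit unsigned)

145


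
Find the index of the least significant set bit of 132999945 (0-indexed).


0b111111011010110101100001001. Lowest set bit at position 0

0


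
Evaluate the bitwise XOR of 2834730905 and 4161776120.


0b10101000111101101000111110011001 ^ 0b11111000000011111010100111111000 = 0b1010000111110010010011001100001 = 1358505569

1358505569


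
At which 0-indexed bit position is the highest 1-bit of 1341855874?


0b1001111111110110001100010000010. Highest set bit at position 30

30


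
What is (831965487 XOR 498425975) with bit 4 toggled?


Step 1: 831965487 ^ 498425975 = 740534616
Step 2: 740534616 ^ (1 << 4) = 740534616 ^ 16 = 740534600

740534600


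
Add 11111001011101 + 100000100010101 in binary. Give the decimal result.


11111001011101 + 100000100010101 = 111111101110010 = 32626

32626


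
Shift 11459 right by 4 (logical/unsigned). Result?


0b10110011000011 >> 4 = 0b1011001100 = 716

716


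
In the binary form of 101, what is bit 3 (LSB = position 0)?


0b1100101, position 3 = 0

0


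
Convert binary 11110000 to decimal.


11110000 in decimal = 240

240


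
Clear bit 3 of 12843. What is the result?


12843 & ~(1 << 3) = 12835

12835


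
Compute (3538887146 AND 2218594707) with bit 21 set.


Step 1: 3538887146 & 2218594707 = 2150433154
Step 2: 2150433154 | (1 << 21) = 2150433154 | 2097152 = 2150433154

2150433154


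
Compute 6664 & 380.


0b1101000001000 & 0b101111100 = 0b1000 = 8

8


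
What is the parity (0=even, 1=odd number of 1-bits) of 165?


0b10100101 has 4 ones => parity 0

0


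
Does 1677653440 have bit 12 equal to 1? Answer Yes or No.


0b1100011111111101111010111000000, bit 12 = 1. Yes

Yes


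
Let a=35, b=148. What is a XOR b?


35 ^ 148 = 183

183


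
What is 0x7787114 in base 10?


7787114 hex = 125333780 decimal

125333780


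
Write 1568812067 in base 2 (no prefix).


1568812067 = 1011101100000100010110000100011 in binary

1011101100000100010110000100011


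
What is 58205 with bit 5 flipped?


58205 ^ (1 << 5) = 58205 ^ 32 = 58237

58237


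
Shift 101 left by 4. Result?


0b1100101 << 4 = 0b11001010000 = 1616

1616


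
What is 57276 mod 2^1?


57276 & 1 = 0

0


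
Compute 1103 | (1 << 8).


1103 | (1 << 8) = 1103 | 256 = 1359

1359


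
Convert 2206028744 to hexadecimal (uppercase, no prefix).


2206028744 = 837D53C8 hex

837D53C8


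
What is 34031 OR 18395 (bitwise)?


0b1000010011101111 | 0b100011111011011 = 0b1100011111111111 = 51199

51199


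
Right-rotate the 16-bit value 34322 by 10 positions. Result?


Rotate 0b1000011000010010 right by 10 (16-bit) = 0b1000010010100001 = 33953

33953


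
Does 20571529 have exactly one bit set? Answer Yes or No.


0b1001110011110010110001001. Multiple bits set => No

No


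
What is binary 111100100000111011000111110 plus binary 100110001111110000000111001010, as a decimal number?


111100100000111011000111110 + 100110001111110000000111001010 = 101101110011110111100000001000 = 768571400

768571400


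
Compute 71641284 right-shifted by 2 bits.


0b100010001010010100011000100 >> 2 = 0b1000100010100101000110001 = 17910321

17910321


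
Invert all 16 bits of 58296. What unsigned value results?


58296 ^ 65535 = 7239

7239


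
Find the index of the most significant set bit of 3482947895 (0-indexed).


0b11001111100110011001000100110111. Highest set bit at position 31

31


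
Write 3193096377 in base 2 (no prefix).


3193096377 = 10111110010100101100100010111001 in binary

10111110010100101100100010111001


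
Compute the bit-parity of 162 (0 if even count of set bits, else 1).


0b10100010 has 3 ones => parity 1

1


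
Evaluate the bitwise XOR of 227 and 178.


0b11100011 ^ 0b10110010 = 0b1010001 = 81

81


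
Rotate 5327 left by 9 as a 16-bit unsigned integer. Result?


Rotate 0b1010011001111 left by 9 (16-bit) = 0b1001111000101001 = 40489

40489


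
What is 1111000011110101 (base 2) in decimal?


1111000011110101 in decimal = 61685

61685


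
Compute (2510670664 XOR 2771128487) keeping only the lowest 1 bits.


Step 1: 2510670664 ^ 2771128487 = 814341103
Step 2: 814341103 & 1 = 1

1


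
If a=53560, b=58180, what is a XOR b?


53560 ^ 58180 = 12924

12924


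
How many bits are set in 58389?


0b1110010000010101 has 7 set bits

7


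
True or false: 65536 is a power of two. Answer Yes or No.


0b10000000000000000. Only one bit set => Yes

Yes


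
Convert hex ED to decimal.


ED hex = 237 decimal

237


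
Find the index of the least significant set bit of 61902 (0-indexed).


0b1111000111001110. Lowest set bit at position 1

1


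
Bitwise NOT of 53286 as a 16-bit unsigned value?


~0b1101000000100110 = 0b10111111011001 = 12249 (16-bit unsigned)

12249


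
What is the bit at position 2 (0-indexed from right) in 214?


0b11010110, position 2 = 1

1


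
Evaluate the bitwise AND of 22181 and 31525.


0b101011010100101 & 0b111101100100101 = 0b101001000100101 = 21029

21029


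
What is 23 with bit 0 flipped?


23 ^ (1 << 0) = 23 ^ 1 = 22

22


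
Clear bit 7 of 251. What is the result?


251 & ~(1 << 7) = 123

123


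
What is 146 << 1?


0b10010010 << 1 = 0b100100100 = 292

292


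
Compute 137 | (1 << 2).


137 | (1 << 2) = 137 | 4 = 141

141


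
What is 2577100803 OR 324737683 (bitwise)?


0b10011001100110110111000000000011 | 0b10011010110110001101010010011 = 0b10011011110110110111101010010011 = 2614852243

2614852243


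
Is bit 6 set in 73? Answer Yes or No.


0b1001001, bit 6 = 1. Yes

Yes


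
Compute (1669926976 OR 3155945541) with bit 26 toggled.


Step 1: 1669926976 | 3155945541 = 4288411717
Step 2: 4288411717 ^ (1 << 26) = 4288411717 ^ 67108864 = 4221302853

4221302853


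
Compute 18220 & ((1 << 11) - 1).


18220 & 2047 = 1836

1836


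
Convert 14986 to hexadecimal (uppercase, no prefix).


14986 = 3A8A hex

3A8A


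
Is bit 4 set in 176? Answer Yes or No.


0b10110000, bit 4 = 1. Yes

Yes


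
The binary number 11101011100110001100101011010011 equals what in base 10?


11101011100110001100101011010011 in decimal = 3952659155

3952659155


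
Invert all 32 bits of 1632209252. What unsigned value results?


1632209252 ^ 4294967295 = 2662758043

2662758043


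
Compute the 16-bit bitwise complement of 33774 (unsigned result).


~0b1000001111101110 = 0b111110000010001 = 31761 (16-bit unsigned)

31761


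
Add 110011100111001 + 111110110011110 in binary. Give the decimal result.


110011100111001 + 111110110011110 = 1110010011010111 = 58583

58583


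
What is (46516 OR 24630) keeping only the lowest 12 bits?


Step 1: 46516 | 24630 = 62902
Step 2: 62902 & 4095 = 1462

1462


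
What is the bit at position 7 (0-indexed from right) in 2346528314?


0b10001011110111010010111000111010, position 7 = 0

0


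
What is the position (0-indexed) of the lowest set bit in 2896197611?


0b10101100101000000111011111101011. Lowest set bit at position 0

0


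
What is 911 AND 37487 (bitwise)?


0b1110001111 & 0b1001001001101111 = 0b1000001111 = 527

527


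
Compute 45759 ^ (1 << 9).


45759 ^ (1 << 9) = 45759 ^ 512 = 45247

45247


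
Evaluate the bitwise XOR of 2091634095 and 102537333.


0b1111100101010111100110110101111 ^ 0b110000111001001100001110101 = 0b1111010101101110101010111011010 = 2058835418

2058835418


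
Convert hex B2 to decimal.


B2 hex = 178 decimal

178


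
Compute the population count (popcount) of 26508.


0b110011110001100 has 8 set bits

8


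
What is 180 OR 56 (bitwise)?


0b10110100 | 0b111000 = 0b10111100 = 188

188


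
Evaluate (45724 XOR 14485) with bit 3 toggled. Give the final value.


Step 1: 45724 ^ 14485 = 35337
Step 2: 35337 ^ (1 << 3) = 35337 ^ 8 = 35329

35329


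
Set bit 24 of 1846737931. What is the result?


1846737931 | (1 << 24) = 1846737931 | 16777216 = 1863515147

1863515147


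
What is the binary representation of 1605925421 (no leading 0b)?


1605925421 = 1011111101110000111101000101101 in binary

1011111101110000111101000101101


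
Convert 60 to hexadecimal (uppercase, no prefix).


60 = 3C hex

3C


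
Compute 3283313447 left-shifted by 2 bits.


0b11000011101100110110001100100111 << 2 = 0b1100001110110011011000110010011100 = 13133253788

13133253788


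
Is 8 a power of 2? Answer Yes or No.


0b1000. Only one bit set => Yes

Yes


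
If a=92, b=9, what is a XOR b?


92 ^ 9 = 85

85


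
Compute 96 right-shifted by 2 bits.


0b1100000 >> 2 = 0b11000 = 24

24


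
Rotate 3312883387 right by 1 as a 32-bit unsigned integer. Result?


Rotate 0b11000101011101101001011010111011 right by 1 (32-bit) = 0b11100010101110110100101101011101 = 3803925341

3803925341


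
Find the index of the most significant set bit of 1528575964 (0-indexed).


0b1011011000111000011011111011100. Highest set bit at position 30

30


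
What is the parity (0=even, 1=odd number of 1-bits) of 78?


0b1001110 has 4 ones => parity 0

0


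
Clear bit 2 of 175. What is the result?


175 & ~(1 << 2) = 171

171


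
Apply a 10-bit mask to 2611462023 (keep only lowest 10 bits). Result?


2611462023 & 1023 = 903

903


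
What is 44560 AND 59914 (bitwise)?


0b1010111000010000 & 0b1110101000001010 = 0b1010101000000000 = 43520

43520


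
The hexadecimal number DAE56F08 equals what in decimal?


DAE56F08 hex = 3672469256 decimal

3672469256


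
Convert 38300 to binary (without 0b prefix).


38300 = 1001010110011100 in binary

1001010110011100


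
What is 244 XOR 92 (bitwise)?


0b11110100 ^ 0b1011100 = 0b10101000 = 168

168


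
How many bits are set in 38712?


0b1001011100111000 has 8 set bits

8


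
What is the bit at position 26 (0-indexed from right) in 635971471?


0b100101111010000010011110001111, position 26 = 1

1


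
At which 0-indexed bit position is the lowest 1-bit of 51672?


0b1100100111011000. Lowest set bit at position 3

3


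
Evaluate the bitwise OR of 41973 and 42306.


0b1010001111110101 | 0b1010010101000010 = 0b1010011111110111 = 42999

42999


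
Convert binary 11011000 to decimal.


11011000 in decimal = 216

216


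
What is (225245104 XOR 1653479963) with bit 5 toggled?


Step 1: 225245104 ^ 1653479963 = 1877142955
Step 2: 1877142955 ^ (1 << 5) = 1877142955 ^ 32 = 1877142923

1877142923


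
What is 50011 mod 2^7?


50011 & 127 = 91

91


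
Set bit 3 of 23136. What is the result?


23136 | (1 << 3) = 23136 | 8 = 23144

23144


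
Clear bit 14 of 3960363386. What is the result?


3960363386 & ~(1 << 14) = 3960347002

3960347002


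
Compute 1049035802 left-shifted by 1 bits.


0b111110100001110000010000011010 << 1 = 0b1111101000011100000100000110100 = 2098071604

2098071604


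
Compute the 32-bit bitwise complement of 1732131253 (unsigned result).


~0b1100111001111100011100110110101 = 0b10011000110000011100011001001010 = 2562836042 (32-bit unsigned)

2562836042


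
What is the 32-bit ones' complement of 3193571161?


3193571161 ^ 4294967295 = 1101396134

1101396134


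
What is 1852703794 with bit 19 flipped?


1852703794 ^ (1 << 19) = 1852703794 ^ 524288 = 1852179506

1852179506


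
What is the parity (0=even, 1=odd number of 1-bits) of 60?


0b111100 has 4 ones => parity 0

0


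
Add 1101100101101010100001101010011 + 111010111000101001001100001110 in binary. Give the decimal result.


1101100101101010100001101010011 + 111010111000101001001100001110 = 10100111100101111101011001100001 = 2811745889

2811745889


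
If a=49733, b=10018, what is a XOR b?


49733 ^ 10018 = 58727

58727


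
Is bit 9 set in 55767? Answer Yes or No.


0b1101100111010111, bit 9 = 0. No

No


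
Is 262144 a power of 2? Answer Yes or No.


0b1000000000000000000. Only one bit set => Yes

Yes


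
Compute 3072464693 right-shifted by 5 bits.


0b10110111001000100001011100110101 >> 5 = 0b101101110010001000010111001 = 96014521

96014521


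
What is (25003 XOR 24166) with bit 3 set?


Step 1: 25003 ^ 24166 = 16333
Step 2: 16333 | (1 << 3) = 16333 | 8 = 16333

16333


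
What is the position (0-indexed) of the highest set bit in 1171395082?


0b1000101110100100001001000001010. Highest set bit at position 30

30


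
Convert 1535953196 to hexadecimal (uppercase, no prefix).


1535953196 = 5B8CC92C hex

5B8CC92C


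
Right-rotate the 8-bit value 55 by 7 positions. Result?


Rotate 0b110111 right by 7 (8-bit) = 0b1101110 = 110

110


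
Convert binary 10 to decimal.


10 in decimal = 2

2


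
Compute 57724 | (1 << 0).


57724 | (1 << 0) = 57724 | 1 = 57725

57725


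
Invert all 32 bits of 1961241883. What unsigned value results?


1961241883 ^ 4294967295 = 2333725412

2333725412


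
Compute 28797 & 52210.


0b111000001111101 & 0b1100101111110010 = 0b100000001110000 = 16496

16496


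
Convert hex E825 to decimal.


E825 hex = 59429 decimal

59429


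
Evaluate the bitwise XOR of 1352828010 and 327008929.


0b1010000101000101000010001101010 ^ 0b10011011111011100001010100001 = 0b1000011110111110100011011001011 = 1138706123

1138706123


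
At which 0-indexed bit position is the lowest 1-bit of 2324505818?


0b10001010100011010010010011011010. Lowest set bit at position 1

1


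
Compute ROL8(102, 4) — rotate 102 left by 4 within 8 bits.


Rotate 0b1100110 left by 4 (8-bit) = 0b1100110 = 102

102


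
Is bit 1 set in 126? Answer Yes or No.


0b1111110, bit 1 = 1. Yes

Yes


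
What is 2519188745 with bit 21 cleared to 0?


2519188745 & ~(1 << 21) = 2517091593

2517091593


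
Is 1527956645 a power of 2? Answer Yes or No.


0b1011011000100101100010010100101. Multiple bits set => No

No


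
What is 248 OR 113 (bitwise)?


0b11111000 | 0b1110001 = 0b11111001 = 249

249


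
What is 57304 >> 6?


0b1101111111011000 >> 6 = 0b1101111111 = 895

895


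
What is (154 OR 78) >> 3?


Step 1: 154 | 78 = 222
Step 2: 222 >> 3 = 27

27


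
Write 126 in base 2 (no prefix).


126 = 1111110 in binary

1111110


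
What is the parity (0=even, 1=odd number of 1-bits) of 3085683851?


0b10110111111010111100110010001011 has 20 ones => parity 0

0


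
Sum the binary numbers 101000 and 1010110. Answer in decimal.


101000 + 1010110 = 1111110 = 126

126


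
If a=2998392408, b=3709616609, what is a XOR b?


2998392408 ^ 3709616609 = 1873516473

1873516473


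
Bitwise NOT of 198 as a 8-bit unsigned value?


~0b11000110 = 0b111001 = 57 (8-bit unsigned)

57


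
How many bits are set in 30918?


0b111100011000110 has 8 set bits

8


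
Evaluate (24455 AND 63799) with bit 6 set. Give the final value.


Step 1: 24455 & 63799 = 22791
Step 2: 22791 | (1 << 6) = 22791 | 64 = 22855

22855


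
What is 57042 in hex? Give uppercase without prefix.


57042 = DED2 hex

DED2


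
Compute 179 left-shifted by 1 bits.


0b10110011 << 1 = 0b101100110 = 358

358


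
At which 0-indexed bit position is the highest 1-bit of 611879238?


0b100100011110001000100101000110. Highest set bit at position 29

29


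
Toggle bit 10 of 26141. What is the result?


26141 ^ (1 << 10) = 26141 ^ 1024 = 25117

25117


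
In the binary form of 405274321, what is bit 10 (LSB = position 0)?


0b11000001001111111111011010001, position 10 = 1

1


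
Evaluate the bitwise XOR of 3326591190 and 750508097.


0b11000110010001111100000011010110 ^ 0b101100101110111101100001000001 = 0b11101010111111000001100010010111 = 3942389911

3942389911


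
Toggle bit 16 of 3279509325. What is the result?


3279509325 ^ (1 << 16) = 3279509325 ^ 65536 = 3279443789

3279443789


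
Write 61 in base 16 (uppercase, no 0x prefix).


61 = 3D hex

3D


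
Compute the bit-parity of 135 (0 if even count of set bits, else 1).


0b10000111 has 4 ones => parity 0

0


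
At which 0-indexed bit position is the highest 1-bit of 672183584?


0b101000000100001011010100100000. Highest set bit at position 29

29


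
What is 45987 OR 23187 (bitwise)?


0b1011001110100011 | 0b101101010010011 = 0b1111101110110011 = 64435

64435


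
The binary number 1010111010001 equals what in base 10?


1010111010001 in decimal = 5585

5585


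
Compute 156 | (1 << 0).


156 | (1 << 0) = 156 | 1 = 157

157


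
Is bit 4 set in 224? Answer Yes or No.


0b11100000, bit 4 = 0. No

No


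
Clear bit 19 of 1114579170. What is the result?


1114579170 & ~(1 << 19) = 1114054882

1114054882


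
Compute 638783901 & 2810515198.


0b100110000100110001000110011101 & 0b10100111100001010000111011111110 = 0b100110000000010000000010011100 = 637599900

637599900


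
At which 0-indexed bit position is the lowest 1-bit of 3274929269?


0b11000011001100110111010001110101. Lowest set bit at position 0

0


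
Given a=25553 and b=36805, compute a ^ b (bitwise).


25553 ^ 36805 = 60436

60436


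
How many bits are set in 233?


0b11101001 has 5 set bits

5


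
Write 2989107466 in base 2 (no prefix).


2989107466 = 10110010001010100010100100001010 in binary

10110010001010100010100100001010


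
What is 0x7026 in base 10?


7026 hex = 28710 decimal

28710


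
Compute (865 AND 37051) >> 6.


Step 1: 865 & 37051 = 33
Step 2: 33 >> 6 = 0

0


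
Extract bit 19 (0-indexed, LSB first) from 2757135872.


0b10100100010101101000111000000000, position 19 = 0

0


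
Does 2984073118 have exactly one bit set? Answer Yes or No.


0b10110001110111010101011110011110. Multiple bits set => No

No


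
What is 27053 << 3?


0b110100110101101 << 3 = 0b110100110101101000 = 216424

216424


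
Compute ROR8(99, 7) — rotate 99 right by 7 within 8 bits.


Rotate 0b1100011 right by 7 (8-bit) = 0b11000110 = 198

198


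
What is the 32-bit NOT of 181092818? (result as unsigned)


~0b1010110010110100000111010010 = 0b11110101001101001011111000101101 = 4113874477 (32-bit unsigned)

4113874477


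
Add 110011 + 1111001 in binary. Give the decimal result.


110011 + 1111001 = 10101100 = 172

172


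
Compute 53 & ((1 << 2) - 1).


53 & 3 = 1

1


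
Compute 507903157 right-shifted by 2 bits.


0b11110010001011111110010110101 >> 2 = 0b111100100010111111100101101 = 126975789

126975789


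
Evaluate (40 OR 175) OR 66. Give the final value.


Step 1: 40 | 175 = 175
Step 2: 175 | 66 = 239

239


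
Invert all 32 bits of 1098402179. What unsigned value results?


1098402179 ^ 4294967295 = 3196565116

3196565116


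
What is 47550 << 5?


0b1011100110111110 << 5 = 0b101110011011111000000 = 1521600

1521600


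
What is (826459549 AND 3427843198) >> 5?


Step 1: 826459549 & 3427843198 = 4228124
Step 2: 4228124 >> 5 = 132128

132128


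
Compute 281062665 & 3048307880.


0b10000110000001010110100001001 & 0b10110101101100010111110010101000 = 0b10000100000000010110000001000 = 276835336

276835336


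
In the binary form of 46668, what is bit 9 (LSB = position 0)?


0b1011011001001100, position 9 = 1

1


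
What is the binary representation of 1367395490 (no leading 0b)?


1367395490 = 1010001100000001100110010100010 in binary

1010001100000001100110010100010


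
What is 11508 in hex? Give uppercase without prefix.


11508 = 2CF4 hex

2CF4


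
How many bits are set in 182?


0b10110110 has 5 set bits

5


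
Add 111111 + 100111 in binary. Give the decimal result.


111111 + 100111 = 1100110 = 102

102


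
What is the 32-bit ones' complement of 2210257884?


2210257884 ^ 4294967295 = 2084709411

2084709411


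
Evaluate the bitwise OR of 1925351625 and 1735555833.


0b1110010110000101000100011001001 | 0b1100111011100100111101011111001 = 0b1110111111100101111101011111001 = 2012412665

2012412665


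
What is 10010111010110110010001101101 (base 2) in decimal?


10010111010110110010001101101 in decimal = 317416557

317416557


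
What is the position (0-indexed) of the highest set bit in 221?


0b11011101. Highest set bit at position 7

7


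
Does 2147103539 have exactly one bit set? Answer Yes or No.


0b1111111111110100011001100110011. Multiple bits set => No

No


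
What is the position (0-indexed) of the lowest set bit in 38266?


0b1001010101111010. Lowest set bit at position 1

1


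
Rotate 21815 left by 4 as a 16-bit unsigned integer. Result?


Rotate 0b101010100110111 left by 4 (16-bit) = 0b101001101110101 = 21365

21365


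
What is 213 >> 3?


0b11010101 >> 3 = 0b11010 = 26

26


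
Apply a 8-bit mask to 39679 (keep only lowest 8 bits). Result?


39679 & 255 = 255

255


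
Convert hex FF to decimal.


FF hex = 255 decimal

255


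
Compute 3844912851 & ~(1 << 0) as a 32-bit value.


3844912851 & ~(1 << 0) = 3844912850

3844912850


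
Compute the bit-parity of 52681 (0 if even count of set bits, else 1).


0b1100110111001001 has 9 ones => parity 1

1


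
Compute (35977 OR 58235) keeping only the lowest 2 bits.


Step 1: 35977 | 58235 = 61435
Step 2: 61435 & 3 = 3

3


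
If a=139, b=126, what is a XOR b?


139 ^ 126 = 245

245


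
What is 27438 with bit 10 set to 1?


27438 | (1 << 10) = 27438 | 1024 = 28462

28462


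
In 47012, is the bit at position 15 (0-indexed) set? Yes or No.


0b1011011110100100, bit 15 = 1. Yes

Yes


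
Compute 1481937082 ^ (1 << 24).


1481937082 ^ (1 << 24) = 1481937082 ^ 16777216 = 1498714298

1498714298


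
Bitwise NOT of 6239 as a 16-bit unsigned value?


~0b1100001011111 = 0b1110011110100000 = 59296 (16-bit unsigned)

59296


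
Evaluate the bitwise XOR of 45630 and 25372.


0b1011001000111110 ^ 0b110001100011100 = 0b1101000100100010 = 53538

53538


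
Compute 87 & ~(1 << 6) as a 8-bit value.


87 & ~(1 << 6) = 23

23


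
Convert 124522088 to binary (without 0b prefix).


124522088 = 111011011000000111001101000 in binary

111011011000000111001101000


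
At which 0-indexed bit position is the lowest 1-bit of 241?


0b11110001. Lowest set bit at position 0

0


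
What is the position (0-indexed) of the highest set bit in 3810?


0b111011100010. Highest set bit at position 11

11


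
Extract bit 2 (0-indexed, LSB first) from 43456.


0b1010100111000000, position 2 = 0

0


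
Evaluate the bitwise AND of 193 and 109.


0b11000001 & 0b1101101 = 0b1000001 = 65

65


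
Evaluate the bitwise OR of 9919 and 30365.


0b10011010111111 | 0b111011010011101 = 0b111011010111111 = 30399

30399


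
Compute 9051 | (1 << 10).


9051 | (1 << 10) = 9051 | 1024 = 10075

10075


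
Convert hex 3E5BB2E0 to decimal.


3E5BB2E0 hex = 1046196960 decimal

1046196960


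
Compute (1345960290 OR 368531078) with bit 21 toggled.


Step 1: 1345960290 | 368531078 = 1442840550
Step 2: 1442840550 ^ (1 << 21) = 1442840550 ^ 2097152 = 1440743398

1440743398


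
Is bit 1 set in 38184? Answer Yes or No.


0b1001010100101000, bit 1 = 0. No

No


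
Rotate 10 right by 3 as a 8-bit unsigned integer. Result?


Rotate 0b1010 right by 3 (8-bit) = 0b1000001 = 65

65


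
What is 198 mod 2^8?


198 & 255 = 198

198


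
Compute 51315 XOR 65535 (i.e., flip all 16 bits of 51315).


51315 ^ 65535 = 14220

14220


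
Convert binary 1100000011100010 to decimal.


1100000011100010 in decimal = 49378

49378


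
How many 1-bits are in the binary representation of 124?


0b1111100 has 5 set bits

5


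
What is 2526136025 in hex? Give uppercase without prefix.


2526136025 = 9691C6D9 hex

9691C6D9


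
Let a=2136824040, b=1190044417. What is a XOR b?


2136824040 ^ 1190044417 = 968096745

968096745


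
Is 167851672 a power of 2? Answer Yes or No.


0b1010000000010011011010011000. Multiple bits set => No

No


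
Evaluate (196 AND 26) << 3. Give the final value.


Step 1: 196 & 26 = 0
Step 2: 0 << 3 = 0

0


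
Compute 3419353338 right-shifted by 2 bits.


0b11001011110011110011000011111010 >> 2 = 0b110010111100111100110000111110 = 854838334

854838334
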